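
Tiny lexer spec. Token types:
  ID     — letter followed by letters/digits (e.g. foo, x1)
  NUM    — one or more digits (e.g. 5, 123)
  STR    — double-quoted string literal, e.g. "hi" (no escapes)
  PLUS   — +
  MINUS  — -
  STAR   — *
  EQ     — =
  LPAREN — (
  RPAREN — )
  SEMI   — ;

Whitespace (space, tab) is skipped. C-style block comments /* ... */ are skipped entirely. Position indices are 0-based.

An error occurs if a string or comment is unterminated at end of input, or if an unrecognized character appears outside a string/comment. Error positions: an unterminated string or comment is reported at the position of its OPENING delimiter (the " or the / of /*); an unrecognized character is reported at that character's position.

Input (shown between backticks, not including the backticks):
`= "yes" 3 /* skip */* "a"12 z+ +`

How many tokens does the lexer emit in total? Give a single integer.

pos=0: emit EQ '='
pos=2: enter STRING mode
pos=2: emit STR "yes" (now at pos=7)
pos=8: emit NUM '3' (now at pos=9)
pos=10: enter COMMENT mode (saw '/*')
exit COMMENT mode (now at pos=20)
pos=20: emit STAR '*'
pos=22: enter STRING mode
pos=22: emit STR "a" (now at pos=25)
pos=25: emit NUM '12' (now at pos=27)
pos=28: emit ID 'z' (now at pos=29)
pos=29: emit PLUS '+'
pos=31: emit PLUS '+'
DONE. 9 tokens: [EQ, STR, NUM, STAR, STR, NUM, ID, PLUS, PLUS]

Answer: 9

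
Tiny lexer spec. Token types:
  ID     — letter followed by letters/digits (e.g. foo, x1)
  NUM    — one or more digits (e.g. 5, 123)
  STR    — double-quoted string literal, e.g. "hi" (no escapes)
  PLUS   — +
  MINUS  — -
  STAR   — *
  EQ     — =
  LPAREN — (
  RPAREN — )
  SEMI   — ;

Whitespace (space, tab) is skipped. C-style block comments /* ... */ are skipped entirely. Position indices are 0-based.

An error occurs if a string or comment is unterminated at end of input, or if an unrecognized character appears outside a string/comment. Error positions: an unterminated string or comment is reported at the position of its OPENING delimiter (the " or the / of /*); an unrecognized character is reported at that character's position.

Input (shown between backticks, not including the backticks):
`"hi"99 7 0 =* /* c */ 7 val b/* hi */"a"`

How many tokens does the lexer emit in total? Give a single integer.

Answer: 10

Derivation:
pos=0: enter STRING mode
pos=0: emit STR "hi" (now at pos=4)
pos=4: emit NUM '99' (now at pos=6)
pos=7: emit NUM '7' (now at pos=8)
pos=9: emit NUM '0' (now at pos=10)
pos=11: emit EQ '='
pos=12: emit STAR '*'
pos=14: enter COMMENT mode (saw '/*')
exit COMMENT mode (now at pos=21)
pos=22: emit NUM '7' (now at pos=23)
pos=24: emit ID 'val' (now at pos=27)
pos=28: emit ID 'b' (now at pos=29)
pos=29: enter COMMENT mode (saw '/*')
exit COMMENT mode (now at pos=37)
pos=37: enter STRING mode
pos=37: emit STR "a" (now at pos=40)
DONE. 10 tokens: [STR, NUM, NUM, NUM, EQ, STAR, NUM, ID, ID, STR]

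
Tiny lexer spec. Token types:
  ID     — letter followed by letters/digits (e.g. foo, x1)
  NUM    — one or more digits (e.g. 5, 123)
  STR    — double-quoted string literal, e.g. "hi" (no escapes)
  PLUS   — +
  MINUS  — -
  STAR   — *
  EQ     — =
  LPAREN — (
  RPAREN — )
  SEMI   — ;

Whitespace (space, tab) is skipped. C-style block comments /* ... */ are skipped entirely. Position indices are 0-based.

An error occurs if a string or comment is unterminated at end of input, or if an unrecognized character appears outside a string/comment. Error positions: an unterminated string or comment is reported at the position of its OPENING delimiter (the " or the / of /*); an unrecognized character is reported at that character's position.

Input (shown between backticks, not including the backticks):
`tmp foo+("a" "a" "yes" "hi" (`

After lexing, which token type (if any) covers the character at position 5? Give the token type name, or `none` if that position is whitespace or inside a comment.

pos=0: emit ID 'tmp' (now at pos=3)
pos=4: emit ID 'foo' (now at pos=7)
pos=7: emit PLUS '+'
pos=8: emit LPAREN '('
pos=9: enter STRING mode
pos=9: emit STR "a" (now at pos=12)
pos=13: enter STRING mode
pos=13: emit STR "a" (now at pos=16)
pos=17: enter STRING mode
pos=17: emit STR "yes" (now at pos=22)
pos=23: enter STRING mode
pos=23: emit STR "hi" (now at pos=27)
pos=28: emit LPAREN '('
DONE. 9 tokens: [ID, ID, PLUS, LPAREN, STR, STR, STR, STR, LPAREN]
Position 5: char is 'o' -> ID

Answer: ID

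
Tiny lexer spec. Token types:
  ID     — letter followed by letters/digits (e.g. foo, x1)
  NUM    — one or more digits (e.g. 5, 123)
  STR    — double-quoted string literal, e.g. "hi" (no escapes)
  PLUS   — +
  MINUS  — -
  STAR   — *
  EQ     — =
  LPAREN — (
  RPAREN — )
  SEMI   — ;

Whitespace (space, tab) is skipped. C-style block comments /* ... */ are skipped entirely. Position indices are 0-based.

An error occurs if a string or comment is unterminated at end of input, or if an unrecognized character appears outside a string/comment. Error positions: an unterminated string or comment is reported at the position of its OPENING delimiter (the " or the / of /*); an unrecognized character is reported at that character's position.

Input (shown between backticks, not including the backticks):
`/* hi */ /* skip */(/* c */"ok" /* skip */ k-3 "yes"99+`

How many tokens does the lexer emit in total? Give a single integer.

pos=0: enter COMMENT mode (saw '/*')
exit COMMENT mode (now at pos=8)
pos=9: enter COMMENT mode (saw '/*')
exit COMMENT mode (now at pos=19)
pos=19: emit LPAREN '('
pos=20: enter COMMENT mode (saw '/*')
exit COMMENT mode (now at pos=27)
pos=27: enter STRING mode
pos=27: emit STR "ok" (now at pos=31)
pos=32: enter COMMENT mode (saw '/*')
exit COMMENT mode (now at pos=42)
pos=43: emit ID 'k' (now at pos=44)
pos=44: emit MINUS '-'
pos=45: emit NUM '3' (now at pos=46)
pos=47: enter STRING mode
pos=47: emit STR "yes" (now at pos=52)
pos=52: emit NUM '99' (now at pos=54)
pos=54: emit PLUS '+'
DONE. 8 tokens: [LPAREN, STR, ID, MINUS, NUM, STR, NUM, PLUS]

Answer: 8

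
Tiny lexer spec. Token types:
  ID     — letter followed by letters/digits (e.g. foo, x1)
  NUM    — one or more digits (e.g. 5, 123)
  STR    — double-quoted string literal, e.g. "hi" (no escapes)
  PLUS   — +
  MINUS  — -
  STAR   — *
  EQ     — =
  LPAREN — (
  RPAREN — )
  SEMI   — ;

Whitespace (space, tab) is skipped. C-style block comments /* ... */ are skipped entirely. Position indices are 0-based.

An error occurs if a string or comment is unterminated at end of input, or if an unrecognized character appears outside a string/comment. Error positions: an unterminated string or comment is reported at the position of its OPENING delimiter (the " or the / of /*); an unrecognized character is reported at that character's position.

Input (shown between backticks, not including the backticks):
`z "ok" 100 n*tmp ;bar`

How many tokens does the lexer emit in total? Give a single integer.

pos=0: emit ID 'z' (now at pos=1)
pos=2: enter STRING mode
pos=2: emit STR "ok" (now at pos=6)
pos=7: emit NUM '100' (now at pos=10)
pos=11: emit ID 'n' (now at pos=12)
pos=12: emit STAR '*'
pos=13: emit ID 'tmp' (now at pos=16)
pos=17: emit SEMI ';'
pos=18: emit ID 'bar' (now at pos=21)
DONE. 8 tokens: [ID, STR, NUM, ID, STAR, ID, SEMI, ID]

Answer: 8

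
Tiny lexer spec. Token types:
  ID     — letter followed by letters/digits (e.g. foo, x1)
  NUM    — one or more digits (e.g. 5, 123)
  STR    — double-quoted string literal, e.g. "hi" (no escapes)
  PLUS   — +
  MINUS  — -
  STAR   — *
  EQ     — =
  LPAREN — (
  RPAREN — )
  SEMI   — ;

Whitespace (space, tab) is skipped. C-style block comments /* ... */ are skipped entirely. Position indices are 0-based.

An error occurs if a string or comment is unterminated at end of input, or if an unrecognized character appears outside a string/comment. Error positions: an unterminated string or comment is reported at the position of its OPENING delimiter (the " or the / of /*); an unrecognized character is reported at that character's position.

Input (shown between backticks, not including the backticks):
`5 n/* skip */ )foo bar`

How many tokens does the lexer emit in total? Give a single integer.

Answer: 5

Derivation:
pos=0: emit NUM '5' (now at pos=1)
pos=2: emit ID 'n' (now at pos=3)
pos=3: enter COMMENT mode (saw '/*')
exit COMMENT mode (now at pos=13)
pos=14: emit RPAREN ')'
pos=15: emit ID 'foo' (now at pos=18)
pos=19: emit ID 'bar' (now at pos=22)
DONE. 5 tokens: [NUM, ID, RPAREN, ID, ID]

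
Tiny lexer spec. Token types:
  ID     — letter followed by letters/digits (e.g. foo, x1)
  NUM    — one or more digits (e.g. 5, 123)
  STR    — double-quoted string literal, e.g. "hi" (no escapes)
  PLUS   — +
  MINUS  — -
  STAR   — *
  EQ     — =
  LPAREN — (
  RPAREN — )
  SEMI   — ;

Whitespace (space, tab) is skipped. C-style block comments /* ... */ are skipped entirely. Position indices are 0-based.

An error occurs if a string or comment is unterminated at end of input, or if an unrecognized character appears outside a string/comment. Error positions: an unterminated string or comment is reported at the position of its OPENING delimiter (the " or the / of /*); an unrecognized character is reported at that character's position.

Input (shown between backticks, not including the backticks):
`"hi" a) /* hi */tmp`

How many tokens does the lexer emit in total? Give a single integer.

Answer: 4

Derivation:
pos=0: enter STRING mode
pos=0: emit STR "hi" (now at pos=4)
pos=5: emit ID 'a' (now at pos=6)
pos=6: emit RPAREN ')'
pos=8: enter COMMENT mode (saw '/*')
exit COMMENT mode (now at pos=16)
pos=16: emit ID 'tmp' (now at pos=19)
DONE. 4 tokens: [STR, ID, RPAREN, ID]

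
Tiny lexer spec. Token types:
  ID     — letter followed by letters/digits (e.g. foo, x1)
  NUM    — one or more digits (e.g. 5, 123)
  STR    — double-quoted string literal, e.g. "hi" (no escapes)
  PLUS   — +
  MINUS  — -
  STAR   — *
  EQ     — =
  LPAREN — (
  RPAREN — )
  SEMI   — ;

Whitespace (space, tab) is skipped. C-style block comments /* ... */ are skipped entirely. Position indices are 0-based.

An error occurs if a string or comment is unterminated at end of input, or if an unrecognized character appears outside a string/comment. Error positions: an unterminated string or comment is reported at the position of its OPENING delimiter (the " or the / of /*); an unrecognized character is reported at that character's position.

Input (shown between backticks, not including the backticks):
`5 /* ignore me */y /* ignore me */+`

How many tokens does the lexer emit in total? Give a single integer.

pos=0: emit NUM '5' (now at pos=1)
pos=2: enter COMMENT mode (saw '/*')
exit COMMENT mode (now at pos=17)
pos=17: emit ID 'y' (now at pos=18)
pos=19: enter COMMENT mode (saw '/*')
exit COMMENT mode (now at pos=34)
pos=34: emit PLUS '+'
DONE. 3 tokens: [NUM, ID, PLUS]

Answer: 3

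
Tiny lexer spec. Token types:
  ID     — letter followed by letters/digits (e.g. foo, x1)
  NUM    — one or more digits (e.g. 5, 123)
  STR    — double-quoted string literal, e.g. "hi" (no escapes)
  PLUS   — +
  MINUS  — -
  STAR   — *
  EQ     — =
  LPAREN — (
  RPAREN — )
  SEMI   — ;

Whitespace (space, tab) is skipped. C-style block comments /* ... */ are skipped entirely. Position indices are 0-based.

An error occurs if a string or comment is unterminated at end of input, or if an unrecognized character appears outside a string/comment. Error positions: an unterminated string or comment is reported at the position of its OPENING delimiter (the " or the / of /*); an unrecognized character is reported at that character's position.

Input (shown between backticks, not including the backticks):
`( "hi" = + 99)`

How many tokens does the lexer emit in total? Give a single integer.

pos=0: emit LPAREN '('
pos=2: enter STRING mode
pos=2: emit STR "hi" (now at pos=6)
pos=7: emit EQ '='
pos=9: emit PLUS '+'
pos=11: emit NUM '99' (now at pos=13)
pos=13: emit RPAREN ')'
DONE. 6 tokens: [LPAREN, STR, EQ, PLUS, NUM, RPAREN]

Answer: 6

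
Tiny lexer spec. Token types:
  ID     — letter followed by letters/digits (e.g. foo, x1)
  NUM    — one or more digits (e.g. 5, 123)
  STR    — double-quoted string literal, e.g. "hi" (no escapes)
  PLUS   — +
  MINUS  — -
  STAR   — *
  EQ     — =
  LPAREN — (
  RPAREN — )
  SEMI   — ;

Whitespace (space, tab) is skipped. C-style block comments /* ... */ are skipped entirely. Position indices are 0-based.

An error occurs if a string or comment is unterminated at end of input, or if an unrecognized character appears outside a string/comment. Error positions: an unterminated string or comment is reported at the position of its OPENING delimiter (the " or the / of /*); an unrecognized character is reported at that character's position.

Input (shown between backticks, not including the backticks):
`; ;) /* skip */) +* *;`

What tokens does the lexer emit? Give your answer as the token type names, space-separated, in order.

Answer: SEMI SEMI RPAREN RPAREN PLUS STAR STAR SEMI

Derivation:
pos=0: emit SEMI ';'
pos=2: emit SEMI ';'
pos=3: emit RPAREN ')'
pos=5: enter COMMENT mode (saw '/*')
exit COMMENT mode (now at pos=15)
pos=15: emit RPAREN ')'
pos=17: emit PLUS '+'
pos=18: emit STAR '*'
pos=20: emit STAR '*'
pos=21: emit SEMI ';'
DONE. 8 tokens: [SEMI, SEMI, RPAREN, RPAREN, PLUS, STAR, STAR, SEMI]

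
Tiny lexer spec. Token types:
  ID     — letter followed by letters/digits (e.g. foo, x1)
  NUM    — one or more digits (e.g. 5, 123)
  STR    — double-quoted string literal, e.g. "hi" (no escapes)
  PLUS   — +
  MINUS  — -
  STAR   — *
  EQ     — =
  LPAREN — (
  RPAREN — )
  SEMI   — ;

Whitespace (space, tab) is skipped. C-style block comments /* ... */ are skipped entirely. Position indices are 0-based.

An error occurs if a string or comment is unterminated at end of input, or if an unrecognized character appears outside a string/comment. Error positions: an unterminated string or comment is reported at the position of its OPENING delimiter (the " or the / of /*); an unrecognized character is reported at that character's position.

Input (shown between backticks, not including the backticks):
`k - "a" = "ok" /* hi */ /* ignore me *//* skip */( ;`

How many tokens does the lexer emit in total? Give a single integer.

pos=0: emit ID 'k' (now at pos=1)
pos=2: emit MINUS '-'
pos=4: enter STRING mode
pos=4: emit STR "a" (now at pos=7)
pos=8: emit EQ '='
pos=10: enter STRING mode
pos=10: emit STR "ok" (now at pos=14)
pos=15: enter COMMENT mode (saw '/*')
exit COMMENT mode (now at pos=23)
pos=24: enter COMMENT mode (saw '/*')
exit COMMENT mode (now at pos=39)
pos=39: enter COMMENT mode (saw '/*')
exit COMMENT mode (now at pos=49)
pos=49: emit LPAREN '('
pos=51: emit SEMI ';'
DONE. 7 tokens: [ID, MINUS, STR, EQ, STR, LPAREN, SEMI]

Answer: 7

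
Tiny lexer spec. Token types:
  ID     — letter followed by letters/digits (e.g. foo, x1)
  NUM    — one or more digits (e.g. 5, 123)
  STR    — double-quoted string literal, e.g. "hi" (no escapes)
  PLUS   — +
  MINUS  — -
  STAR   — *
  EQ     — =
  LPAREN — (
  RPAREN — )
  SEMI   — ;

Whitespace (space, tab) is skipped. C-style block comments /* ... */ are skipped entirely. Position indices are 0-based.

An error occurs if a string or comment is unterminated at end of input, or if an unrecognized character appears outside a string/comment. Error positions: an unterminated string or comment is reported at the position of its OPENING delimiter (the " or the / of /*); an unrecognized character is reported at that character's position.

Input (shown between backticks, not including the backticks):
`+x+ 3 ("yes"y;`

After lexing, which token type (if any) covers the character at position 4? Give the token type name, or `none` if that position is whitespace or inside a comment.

pos=0: emit PLUS '+'
pos=1: emit ID 'x' (now at pos=2)
pos=2: emit PLUS '+'
pos=4: emit NUM '3' (now at pos=5)
pos=6: emit LPAREN '('
pos=7: enter STRING mode
pos=7: emit STR "yes" (now at pos=12)
pos=12: emit ID 'y' (now at pos=13)
pos=13: emit SEMI ';'
DONE. 8 tokens: [PLUS, ID, PLUS, NUM, LPAREN, STR, ID, SEMI]
Position 4: char is '3' -> NUM

Answer: NUM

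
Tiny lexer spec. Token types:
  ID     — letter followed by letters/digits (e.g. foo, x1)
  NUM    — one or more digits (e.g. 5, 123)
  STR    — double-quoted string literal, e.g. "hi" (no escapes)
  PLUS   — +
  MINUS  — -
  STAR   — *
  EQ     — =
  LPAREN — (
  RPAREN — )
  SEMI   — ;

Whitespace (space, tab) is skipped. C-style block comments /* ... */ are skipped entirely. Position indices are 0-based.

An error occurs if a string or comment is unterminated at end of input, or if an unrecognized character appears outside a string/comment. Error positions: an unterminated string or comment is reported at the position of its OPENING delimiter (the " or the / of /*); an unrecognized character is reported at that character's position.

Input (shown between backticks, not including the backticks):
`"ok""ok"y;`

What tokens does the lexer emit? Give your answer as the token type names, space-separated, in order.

Answer: STR STR ID SEMI

Derivation:
pos=0: enter STRING mode
pos=0: emit STR "ok" (now at pos=4)
pos=4: enter STRING mode
pos=4: emit STR "ok" (now at pos=8)
pos=8: emit ID 'y' (now at pos=9)
pos=9: emit SEMI ';'
DONE. 4 tokens: [STR, STR, ID, SEMI]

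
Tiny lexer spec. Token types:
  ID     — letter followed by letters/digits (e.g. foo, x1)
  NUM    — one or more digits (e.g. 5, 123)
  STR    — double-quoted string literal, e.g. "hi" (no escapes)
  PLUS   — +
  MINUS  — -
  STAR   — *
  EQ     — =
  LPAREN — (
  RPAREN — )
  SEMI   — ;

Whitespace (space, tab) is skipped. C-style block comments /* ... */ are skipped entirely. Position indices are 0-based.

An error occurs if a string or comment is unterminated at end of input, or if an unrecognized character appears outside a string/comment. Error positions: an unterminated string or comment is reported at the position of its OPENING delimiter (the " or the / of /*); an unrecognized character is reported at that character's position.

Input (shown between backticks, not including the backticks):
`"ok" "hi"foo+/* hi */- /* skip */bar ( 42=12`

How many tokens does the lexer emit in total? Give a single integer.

Answer: 10

Derivation:
pos=0: enter STRING mode
pos=0: emit STR "ok" (now at pos=4)
pos=5: enter STRING mode
pos=5: emit STR "hi" (now at pos=9)
pos=9: emit ID 'foo' (now at pos=12)
pos=12: emit PLUS '+'
pos=13: enter COMMENT mode (saw '/*')
exit COMMENT mode (now at pos=21)
pos=21: emit MINUS '-'
pos=23: enter COMMENT mode (saw '/*')
exit COMMENT mode (now at pos=33)
pos=33: emit ID 'bar' (now at pos=36)
pos=37: emit LPAREN '('
pos=39: emit NUM '42' (now at pos=41)
pos=41: emit EQ '='
pos=42: emit NUM '12' (now at pos=44)
DONE. 10 tokens: [STR, STR, ID, PLUS, MINUS, ID, LPAREN, NUM, EQ, NUM]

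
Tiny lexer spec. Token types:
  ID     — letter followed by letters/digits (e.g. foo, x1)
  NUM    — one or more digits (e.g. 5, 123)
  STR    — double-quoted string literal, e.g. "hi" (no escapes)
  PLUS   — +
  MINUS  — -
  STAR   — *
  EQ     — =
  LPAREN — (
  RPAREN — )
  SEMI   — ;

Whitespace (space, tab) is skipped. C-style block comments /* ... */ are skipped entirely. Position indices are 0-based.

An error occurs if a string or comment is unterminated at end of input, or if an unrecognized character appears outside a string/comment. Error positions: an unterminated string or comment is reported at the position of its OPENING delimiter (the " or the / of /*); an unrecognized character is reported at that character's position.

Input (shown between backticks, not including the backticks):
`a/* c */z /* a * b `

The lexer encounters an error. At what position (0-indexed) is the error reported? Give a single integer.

Answer: 10

Derivation:
pos=0: emit ID 'a' (now at pos=1)
pos=1: enter COMMENT mode (saw '/*')
exit COMMENT mode (now at pos=8)
pos=8: emit ID 'z' (now at pos=9)
pos=10: enter COMMENT mode (saw '/*')
pos=10: ERROR — unterminated comment (reached EOF)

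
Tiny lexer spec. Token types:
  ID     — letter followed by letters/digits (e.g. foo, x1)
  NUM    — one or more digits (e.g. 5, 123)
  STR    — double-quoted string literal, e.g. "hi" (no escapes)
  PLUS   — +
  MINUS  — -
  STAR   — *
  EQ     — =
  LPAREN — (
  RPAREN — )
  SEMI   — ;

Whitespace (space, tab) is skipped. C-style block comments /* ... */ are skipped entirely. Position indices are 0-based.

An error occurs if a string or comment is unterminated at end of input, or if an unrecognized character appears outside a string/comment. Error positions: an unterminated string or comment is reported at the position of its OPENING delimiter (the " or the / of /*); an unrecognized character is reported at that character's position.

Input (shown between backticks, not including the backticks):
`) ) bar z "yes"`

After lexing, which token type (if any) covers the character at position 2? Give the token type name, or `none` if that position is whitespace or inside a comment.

Answer: RPAREN

Derivation:
pos=0: emit RPAREN ')'
pos=2: emit RPAREN ')'
pos=4: emit ID 'bar' (now at pos=7)
pos=8: emit ID 'z' (now at pos=9)
pos=10: enter STRING mode
pos=10: emit STR "yes" (now at pos=15)
DONE. 5 tokens: [RPAREN, RPAREN, ID, ID, STR]
Position 2: char is ')' -> RPAREN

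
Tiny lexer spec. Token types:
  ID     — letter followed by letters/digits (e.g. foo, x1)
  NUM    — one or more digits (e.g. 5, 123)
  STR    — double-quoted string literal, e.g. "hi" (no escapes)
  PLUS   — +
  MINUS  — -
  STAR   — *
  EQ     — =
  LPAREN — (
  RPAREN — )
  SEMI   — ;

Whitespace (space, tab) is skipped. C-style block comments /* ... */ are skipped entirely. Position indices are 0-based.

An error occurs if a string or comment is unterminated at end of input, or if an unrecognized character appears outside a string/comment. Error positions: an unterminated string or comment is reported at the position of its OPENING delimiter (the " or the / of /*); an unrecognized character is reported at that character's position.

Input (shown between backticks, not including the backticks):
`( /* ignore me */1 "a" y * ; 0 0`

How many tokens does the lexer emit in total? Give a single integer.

pos=0: emit LPAREN '('
pos=2: enter COMMENT mode (saw '/*')
exit COMMENT mode (now at pos=17)
pos=17: emit NUM '1' (now at pos=18)
pos=19: enter STRING mode
pos=19: emit STR "a" (now at pos=22)
pos=23: emit ID 'y' (now at pos=24)
pos=25: emit STAR '*'
pos=27: emit SEMI ';'
pos=29: emit NUM '0' (now at pos=30)
pos=31: emit NUM '0' (now at pos=32)
DONE. 8 tokens: [LPAREN, NUM, STR, ID, STAR, SEMI, NUM, NUM]

Answer: 8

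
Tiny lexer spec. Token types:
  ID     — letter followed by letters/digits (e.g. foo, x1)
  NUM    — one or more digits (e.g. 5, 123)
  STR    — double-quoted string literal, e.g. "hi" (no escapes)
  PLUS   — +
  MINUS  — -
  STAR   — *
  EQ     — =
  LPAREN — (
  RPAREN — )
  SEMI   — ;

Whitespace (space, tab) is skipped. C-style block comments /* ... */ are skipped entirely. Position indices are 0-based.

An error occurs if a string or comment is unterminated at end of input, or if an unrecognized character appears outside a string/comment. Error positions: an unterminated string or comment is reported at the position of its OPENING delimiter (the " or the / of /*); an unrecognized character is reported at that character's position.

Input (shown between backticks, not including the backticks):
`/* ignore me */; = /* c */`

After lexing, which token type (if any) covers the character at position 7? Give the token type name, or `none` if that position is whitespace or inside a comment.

pos=0: enter COMMENT mode (saw '/*')
exit COMMENT mode (now at pos=15)
pos=15: emit SEMI ';'
pos=17: emit EQ '='
pos=19: enter COMMENT mode (saw '/*')
exit COMMENT mode (now at pos=26)
DONE. 2 tokens: [SEMI, EQ]
Position 7: char is 'r' -> none

Answer: none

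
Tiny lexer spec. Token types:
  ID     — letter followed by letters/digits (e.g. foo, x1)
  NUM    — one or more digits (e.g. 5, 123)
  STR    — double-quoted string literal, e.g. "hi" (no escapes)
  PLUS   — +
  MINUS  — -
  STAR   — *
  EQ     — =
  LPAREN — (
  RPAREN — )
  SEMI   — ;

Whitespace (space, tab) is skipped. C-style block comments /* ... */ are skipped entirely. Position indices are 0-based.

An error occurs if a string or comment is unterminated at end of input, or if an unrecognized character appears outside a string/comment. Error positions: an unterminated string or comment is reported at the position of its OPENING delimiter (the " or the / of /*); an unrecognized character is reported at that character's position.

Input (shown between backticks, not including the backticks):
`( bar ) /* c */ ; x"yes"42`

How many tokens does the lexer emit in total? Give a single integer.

Answer: 7

Derivation:
pos=0: emit LPAREN '('
pos=2: emit ID 'bar' (now at pos=5)
pos=6: emit RPAREN ')'
pos=8: enter COMMENT mode (saw '/*')
exit COMMENT mode (now at pos=15)
pos=16: emit SEMI ';'
pos=18: emit ID 'x' (now at pos=19)
pos=19: enter STRING mode
pos=19: emit STR "yes" (now at pos=24)
pos=24: emit NUM '42' (now at pos=26)
DONE. 7 tokens: [LPAREN, ID, RPAREN, SEMI, ID, STR, NUM]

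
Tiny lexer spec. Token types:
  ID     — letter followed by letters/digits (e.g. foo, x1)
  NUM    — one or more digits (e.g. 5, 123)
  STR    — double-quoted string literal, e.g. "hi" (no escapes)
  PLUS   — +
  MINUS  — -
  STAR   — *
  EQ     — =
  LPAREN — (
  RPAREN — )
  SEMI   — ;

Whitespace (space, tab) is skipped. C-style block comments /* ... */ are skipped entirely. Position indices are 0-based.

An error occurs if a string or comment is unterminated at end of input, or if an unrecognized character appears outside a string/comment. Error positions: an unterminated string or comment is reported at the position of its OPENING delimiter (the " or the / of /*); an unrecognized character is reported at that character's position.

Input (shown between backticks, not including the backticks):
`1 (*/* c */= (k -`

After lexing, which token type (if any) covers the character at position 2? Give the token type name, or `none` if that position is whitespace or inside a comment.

Answer: LPAREN

Derivation:
pos=0: emit NUM '1' (now at pos=1)
pos=2: emit LPAREN '('
pos=3: emit STAR '*'
pos=4: enter COMMENT mode (saw '/*')
exit COMMENT mode (now at pos=11)
pos=11: emit EQ '='
pos=13: emit LPAREN '('
pos=14: emit ID 'k' (now at pos=15)
pos=16: emit MINUS '-'
DONE. 7 tokens: [NUM, LPAREN, STAR, EQ, LPAREN, ID, MINUS]
Position 2: char is '(' -> LPAREN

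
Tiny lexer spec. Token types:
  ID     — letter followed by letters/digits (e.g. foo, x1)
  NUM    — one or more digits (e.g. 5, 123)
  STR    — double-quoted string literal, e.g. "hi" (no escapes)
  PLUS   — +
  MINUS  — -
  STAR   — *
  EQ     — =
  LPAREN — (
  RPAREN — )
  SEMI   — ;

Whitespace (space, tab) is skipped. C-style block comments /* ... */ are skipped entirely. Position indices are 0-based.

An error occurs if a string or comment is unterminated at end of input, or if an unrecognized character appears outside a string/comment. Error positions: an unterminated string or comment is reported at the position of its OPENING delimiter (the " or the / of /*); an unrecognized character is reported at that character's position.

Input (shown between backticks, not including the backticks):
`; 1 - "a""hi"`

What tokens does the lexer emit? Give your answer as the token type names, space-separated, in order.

pos=0: emit SEMI ';'
pos=2: emit NUM '1' (now at pos=3)
pos=4: emit MINUS '-'
pos=6: enter STRING mode
pos=6: emit STR "a" (now at pos=9)
pos=9: enter STRING mode
pos=9: emit STR "hi" (now at pos=13)
DONE. 5 tokens: [SEMI, NUM, MINUS, STR, STR]

Answer: SEMI NUM MINUS STR STR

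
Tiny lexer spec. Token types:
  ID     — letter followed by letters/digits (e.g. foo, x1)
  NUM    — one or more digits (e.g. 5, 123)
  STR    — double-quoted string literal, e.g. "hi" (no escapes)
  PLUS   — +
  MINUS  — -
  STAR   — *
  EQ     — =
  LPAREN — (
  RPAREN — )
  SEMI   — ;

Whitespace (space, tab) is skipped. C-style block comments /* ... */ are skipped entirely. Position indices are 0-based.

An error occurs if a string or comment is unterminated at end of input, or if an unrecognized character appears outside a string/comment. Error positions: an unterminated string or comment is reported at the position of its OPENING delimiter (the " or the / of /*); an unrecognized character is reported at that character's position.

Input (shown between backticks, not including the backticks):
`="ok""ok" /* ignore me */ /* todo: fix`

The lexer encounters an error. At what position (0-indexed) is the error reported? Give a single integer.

Answer: 26

Derivation:
pos=0: emit EQ '='
pos=1: enter STRING mode
pos=1: emit STR "ok" (now at pos=5)
pos=5: enter STRING mode
pos=5: emit STR "ok" (now at pos=9)
pos=10: enter COMMENT mode (saw '/*')
exit COMMENT mode (now at pos=25)
pos=26: enter COMMENT mode (saw '/*')
pos=26: ERROR — unterminated comment (reached EOF)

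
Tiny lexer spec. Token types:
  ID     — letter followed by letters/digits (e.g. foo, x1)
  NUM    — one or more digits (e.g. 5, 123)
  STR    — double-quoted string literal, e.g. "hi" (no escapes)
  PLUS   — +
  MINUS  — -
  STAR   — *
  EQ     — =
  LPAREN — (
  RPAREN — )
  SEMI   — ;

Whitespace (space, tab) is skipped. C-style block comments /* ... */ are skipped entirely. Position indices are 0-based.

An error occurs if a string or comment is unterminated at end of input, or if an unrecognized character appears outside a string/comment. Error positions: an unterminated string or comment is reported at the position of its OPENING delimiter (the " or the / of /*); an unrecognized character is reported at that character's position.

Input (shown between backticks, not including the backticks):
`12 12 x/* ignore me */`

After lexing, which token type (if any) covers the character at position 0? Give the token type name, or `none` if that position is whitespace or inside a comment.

pos=0: emit NUM '12' (now at pos=2)
pos=3: emit NUM '12' (now at pos=5)
pos=6: emit ID 'x' (now at pos=7)
pos=7: enter COMMENT mode (saw '/*')
exit COMMENT mode (now at pos=22)
DONE. 3 tokens: [NUM, NUM, ID]
Position 0: char is '1' -> NUM

Answer: NUM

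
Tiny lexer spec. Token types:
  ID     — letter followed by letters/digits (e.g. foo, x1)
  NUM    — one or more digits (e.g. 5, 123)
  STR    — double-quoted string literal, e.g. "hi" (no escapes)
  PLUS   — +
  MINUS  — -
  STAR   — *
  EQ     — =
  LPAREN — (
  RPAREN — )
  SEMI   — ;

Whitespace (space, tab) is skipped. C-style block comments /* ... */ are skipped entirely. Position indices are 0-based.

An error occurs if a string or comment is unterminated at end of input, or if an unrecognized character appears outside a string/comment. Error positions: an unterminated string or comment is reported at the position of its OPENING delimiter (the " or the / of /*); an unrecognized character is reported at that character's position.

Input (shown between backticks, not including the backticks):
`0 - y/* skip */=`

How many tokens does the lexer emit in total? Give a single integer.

Answer: 4

Derivation:
pos=0: emit NUM '0' (now at pos=1)
pos=2: emit MINUS '-'
pos=4: emit ID 'y' (now at pos=5)
pos=5: enter COMMENT mode (saw '/*')
exit COMMENT mode (now at pos=15)
pos=15: emit EQ '='
DONE. 4 tokens: [NUM, MINUS, ID, EQ]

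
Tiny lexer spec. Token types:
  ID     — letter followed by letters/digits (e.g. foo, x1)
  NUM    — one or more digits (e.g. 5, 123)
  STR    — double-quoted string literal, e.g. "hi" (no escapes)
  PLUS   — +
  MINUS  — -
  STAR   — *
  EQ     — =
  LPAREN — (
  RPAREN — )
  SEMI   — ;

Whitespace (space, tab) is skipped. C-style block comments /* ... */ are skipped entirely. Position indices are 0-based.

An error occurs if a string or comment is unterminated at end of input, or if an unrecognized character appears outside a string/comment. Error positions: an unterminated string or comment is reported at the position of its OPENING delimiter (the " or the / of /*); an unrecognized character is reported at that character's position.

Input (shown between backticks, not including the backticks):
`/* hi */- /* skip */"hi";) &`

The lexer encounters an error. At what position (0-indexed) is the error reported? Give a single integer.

pos=0: enter COMMENT mode (saw '/*')
exit COMMENT mode (now at pos=8)
pos=8: emit MINUS '-'
pos=10: enter COMMENT mode (saw '/*')
exit COMMENT mode (now at pos=20)
pos=20: enter STRING mode
pos=20: emit STR "hi" (now at pos=24)
pos=24: emit SEMI ';'
pos=25: emit RPAREN ')'
pos=27: ERROR — unrecognized char '&'

Answer: 27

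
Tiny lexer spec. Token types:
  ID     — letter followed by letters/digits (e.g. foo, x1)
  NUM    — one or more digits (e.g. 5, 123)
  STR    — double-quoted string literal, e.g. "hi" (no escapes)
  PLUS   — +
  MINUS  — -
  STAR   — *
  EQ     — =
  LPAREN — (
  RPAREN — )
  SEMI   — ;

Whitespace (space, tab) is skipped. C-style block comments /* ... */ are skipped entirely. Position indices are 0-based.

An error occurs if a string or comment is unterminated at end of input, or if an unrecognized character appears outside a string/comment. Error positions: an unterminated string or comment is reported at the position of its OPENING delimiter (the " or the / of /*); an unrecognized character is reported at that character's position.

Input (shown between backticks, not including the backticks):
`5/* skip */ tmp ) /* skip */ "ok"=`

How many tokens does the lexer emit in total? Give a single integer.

Answer: 5

Derivation:
pos=0: emit NUM '5' (now at pos=1)
pos=1: enter COMMENT mode (saw '/*')
exit COMMENT mode (now at pos=11)
pos=12: emit ID 'tmp' (now at pos=15)
pos=16: emit RPAREN ')'
pos=18: enter COMMENT mode (saw '/*')
exit COMMENT mode (now at pos=28)
pos=29: enter STRING mode
pos=29: emit STR "ok" (now at pos=33)
pos=33: emit EQ '='
DONE. 5 tokens: [NUM, ID, RPAREN, STR, EQ]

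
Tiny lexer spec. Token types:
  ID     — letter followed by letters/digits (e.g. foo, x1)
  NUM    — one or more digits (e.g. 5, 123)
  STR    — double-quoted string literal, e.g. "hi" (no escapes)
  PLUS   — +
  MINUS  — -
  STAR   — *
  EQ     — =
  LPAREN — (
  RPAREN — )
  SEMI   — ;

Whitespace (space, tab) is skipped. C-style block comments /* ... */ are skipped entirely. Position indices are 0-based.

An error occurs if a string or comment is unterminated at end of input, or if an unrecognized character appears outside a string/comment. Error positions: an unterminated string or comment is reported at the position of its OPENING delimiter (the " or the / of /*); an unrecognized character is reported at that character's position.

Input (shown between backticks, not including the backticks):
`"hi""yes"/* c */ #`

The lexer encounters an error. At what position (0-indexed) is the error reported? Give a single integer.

Answer: 17

Derivation:
pos=0: enter STRING mode
pos=0: emit STR "hi" (now at pos=4)
pos=4: enter STRING mode
pos=4: emit STR "yes" (now at pos=9)
pos=9: enter COMMENT mode (saw '/*')
exit COMMENT mode (now at pos=16)
pos=17: ERROR — unrecognized char '#'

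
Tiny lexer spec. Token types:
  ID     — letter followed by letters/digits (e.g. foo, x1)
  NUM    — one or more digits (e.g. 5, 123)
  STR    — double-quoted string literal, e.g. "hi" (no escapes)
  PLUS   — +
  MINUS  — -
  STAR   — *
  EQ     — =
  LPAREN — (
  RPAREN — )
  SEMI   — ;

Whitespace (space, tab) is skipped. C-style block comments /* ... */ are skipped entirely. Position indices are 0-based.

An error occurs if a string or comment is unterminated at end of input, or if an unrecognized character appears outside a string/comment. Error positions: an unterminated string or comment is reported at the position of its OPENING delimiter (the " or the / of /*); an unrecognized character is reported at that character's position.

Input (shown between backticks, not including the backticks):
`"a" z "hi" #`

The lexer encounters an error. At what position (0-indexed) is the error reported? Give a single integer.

pos=0: enter STRING mode
pos=0: emit STR "a" (now at pos=3)
pos=4: emit ID 'z' (now at pos=5)
pos=6: enter STRING mode
pos=6: emit STR "hi" (now at pos=10)
pos=11: ERROR — unrecognized char '#'

Answer: 11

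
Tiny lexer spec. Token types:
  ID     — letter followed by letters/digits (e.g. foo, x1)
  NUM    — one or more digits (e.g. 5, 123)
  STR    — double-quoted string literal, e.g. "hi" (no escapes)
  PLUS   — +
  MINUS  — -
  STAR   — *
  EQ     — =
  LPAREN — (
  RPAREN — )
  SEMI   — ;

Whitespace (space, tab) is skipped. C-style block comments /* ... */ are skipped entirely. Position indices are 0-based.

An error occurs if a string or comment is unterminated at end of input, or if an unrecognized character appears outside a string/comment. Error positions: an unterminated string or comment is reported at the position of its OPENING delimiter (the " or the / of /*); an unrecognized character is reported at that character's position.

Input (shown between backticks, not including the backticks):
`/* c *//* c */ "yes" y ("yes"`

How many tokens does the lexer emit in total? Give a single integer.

Answer: 4

Derivation:
pos=0: enter COMMENT mode (saw '/*')
exit COMMENT mode (now at pos=7)
pos=7: enter COMMENT mode (saw '/*')
exit COMMENT mode (now at pos=14)
pos=15: enter STRING mode
pos=15: emit STR "yes" (now at pos=20)
pos=21: emit ID 'y' (now at pos=22)
pos=23: emit LPAREN '('
pos=24: enter STRING mode
pos=24: emit STR "yes" (now at pos=29)
DONE. 4 tokens: [STR, ID, LPAREN, STR]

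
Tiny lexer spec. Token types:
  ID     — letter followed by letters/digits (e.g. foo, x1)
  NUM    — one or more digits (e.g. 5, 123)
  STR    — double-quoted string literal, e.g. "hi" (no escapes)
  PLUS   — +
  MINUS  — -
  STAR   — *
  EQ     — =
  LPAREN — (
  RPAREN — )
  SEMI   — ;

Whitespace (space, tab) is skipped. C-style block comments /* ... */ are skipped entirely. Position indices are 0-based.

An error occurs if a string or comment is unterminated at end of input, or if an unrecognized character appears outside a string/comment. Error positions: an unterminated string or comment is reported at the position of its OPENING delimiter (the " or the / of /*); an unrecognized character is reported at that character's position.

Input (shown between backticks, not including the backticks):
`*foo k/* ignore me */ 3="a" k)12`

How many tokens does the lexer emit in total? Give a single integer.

pos=0: emit STAR '*'
pos=1: emit ID 'foo' (now at pos=4)
pos=5: emit ID 'k' (now at pos=6)
pos=6: enter COMMENT mode (saw '/*')
exit COMMENT mode (now at pos=21)
pos=22: emit NUM '3' (now at pos=23)
pos=23: emit EQ '='
pos=24: enter STRING mode
pos=24: emit STR "a" (now at pos=27)
pos=28: emit ID 'k' (now at pos=29)
pos=29: emit RPAREN ')'
pos=30: emit NUM '12' (now at pos=32)
DONE. 9 tokens: [STAR, ID, ID, NUM, EQ, STR, ID, RPAREN, NUM]

Answer: 9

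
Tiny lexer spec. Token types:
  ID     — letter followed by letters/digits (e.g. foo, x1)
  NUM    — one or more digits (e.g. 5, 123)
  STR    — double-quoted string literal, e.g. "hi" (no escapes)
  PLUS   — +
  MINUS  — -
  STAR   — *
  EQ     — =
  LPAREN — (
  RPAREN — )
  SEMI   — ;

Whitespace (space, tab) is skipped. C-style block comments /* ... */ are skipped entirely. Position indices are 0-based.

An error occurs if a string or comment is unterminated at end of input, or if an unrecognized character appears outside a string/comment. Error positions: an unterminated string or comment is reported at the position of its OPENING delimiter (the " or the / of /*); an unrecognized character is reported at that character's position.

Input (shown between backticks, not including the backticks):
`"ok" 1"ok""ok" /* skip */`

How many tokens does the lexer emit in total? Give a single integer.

pos=0: enter STRING mode
pos=0: emit STR "ok" (now at pos=4)
pos=5: emit NUM '1' (now at pos=6)
pos=6: enter STRING mode
pos=6: emit STR "ok" (now at pos=10)
pos=10: enter STRING mode
pos=10: emit STR "ok" (now at pos=14)
pos=15: enter COMMENT mode (saw '/*')
exit COMMENT mode (now at pos=25)
DONE. 4 tokens: [STR, NUM, STR, STR]

Answer: 4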